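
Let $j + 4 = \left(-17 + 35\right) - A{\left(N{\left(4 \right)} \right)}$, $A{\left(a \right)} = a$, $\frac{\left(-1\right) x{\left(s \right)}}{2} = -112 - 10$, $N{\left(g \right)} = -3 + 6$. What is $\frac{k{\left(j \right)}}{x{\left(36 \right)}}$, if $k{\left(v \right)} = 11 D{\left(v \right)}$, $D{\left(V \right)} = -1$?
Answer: $- \frac{11}{244} \approx -0.045082$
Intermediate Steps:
$N{\left(g \right)} = 3$
$x{\left(s \right)} = 244$ ($x{\left(s \right)} = - 2 \left(-112 - 10\right) = \left(-2\right) \left(-122\right) = 244$)
$j = 11$ ($j = -4 + \left(\left(-17 + 35\right) - 3\right) = -4 + \left(18 - 3\right) = -4 + 15 = 11$)
$k{\left(v \right)} = -11$ ($k{\left(v \right)} = 11 \left(-1\right) = -11$)
$\frac{k{\left(j \right)}}{x{\left(36 \right)}} = - \frac{11}{244}$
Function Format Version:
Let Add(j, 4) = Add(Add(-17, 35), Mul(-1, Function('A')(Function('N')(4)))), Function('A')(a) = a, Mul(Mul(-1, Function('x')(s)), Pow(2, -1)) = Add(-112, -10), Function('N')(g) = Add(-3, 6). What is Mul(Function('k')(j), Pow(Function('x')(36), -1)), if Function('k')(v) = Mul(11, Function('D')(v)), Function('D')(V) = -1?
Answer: Rational(-11, 244) ≈ -0.045082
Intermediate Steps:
Function('N')(g) = 3
Function('x')(s) = 244 (Function('x')(s) = Mul(-2, Add(-112, -10)) = Mul(-2, -122) = 244)
j = 11 (j = Add(-4, Add(Add(-17, 35), Mul(-1, 3))) = Add(-4, Add(18, -3)) = Add(-4, 15) = 11)
Function('k')(v) = -11 (Function('k')(v) = Mul(11, -1) = -11)
Mul(Function('k')(j), Pow(Function('x')(36), -1)) = Mul(-11, Pow(244, -1)) = Mul(-11, Rational(1, 244)) = Rational(-11, 244)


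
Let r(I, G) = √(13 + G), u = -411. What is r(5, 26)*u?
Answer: -411*√39 ≈ -2566.7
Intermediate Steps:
r(5, 26)*u = √(13 + 26)*(-411) = √39*(-411) = -411*√39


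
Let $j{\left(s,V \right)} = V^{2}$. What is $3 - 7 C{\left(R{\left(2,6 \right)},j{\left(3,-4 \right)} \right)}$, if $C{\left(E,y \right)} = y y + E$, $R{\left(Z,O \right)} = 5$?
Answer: $-1824$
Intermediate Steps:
$C{\left(E,y \right)} = E + y^{2}$ ($C{\left(E,y \right)} = y^{2} + E = E + y^{2}$)
$3 - 7 C{\left(R{\left(2,6 \right)},j{\left(3,-4 \right)} \right)} = 3 - 7 \left(5 + \left(\left(-4\right)^{2}\right)^{2}\right) = 3 - 7 \left(5 + 16^{2}\right) = 3 - 7 \left(5 + 256\right) = 3 - 1827 = -1824$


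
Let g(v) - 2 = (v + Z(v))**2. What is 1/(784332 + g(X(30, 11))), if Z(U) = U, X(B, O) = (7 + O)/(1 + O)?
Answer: 1/784343 ≈ 1.2750e-6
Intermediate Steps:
X(B, O) = (7 + O)/(1 + O)
g(v) = 2 + 4*v**2 (g(v) = 2 + (v + v)**2 = 2 + (2*v)**2 = 2 + 4*v**2)
1/(784332 + g(X(30, 11))) = 1/(784332 + (2 + 4*((7 + 11)/(1 + 11))**2)) = 1/(784332 + (2 + 4*(18/12)**2)) = 1/(784332 + (2 + 4*((1/12)*18)**2)) = 1/(784332 + (2 + 4*(3/2)**2)) = 1/(784332 + (2 + 4*(9/4))) = 1/(784332 + (2 + 9)) = 1/(784332 + 11) = 1/784343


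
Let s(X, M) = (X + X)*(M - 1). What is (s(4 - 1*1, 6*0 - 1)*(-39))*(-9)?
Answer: -4212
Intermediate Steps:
s(X, M) = 2*X*(-1 + M) (s(X, M) = (2*X)*(-1 + M) = 2*X*(-1 + M))
(s(4 - 1*1, 6*0 - 1)*(-39))*(-9) = ((2*(4 - 1*1)*(-1 + (6*0 - 1)))*(-39))*(-9) = ((2*(4 - 1)*(-1 + (0 - 1)))*(-39))*(-9) = ((2*3*(-1 - 1))*(-39))*(-9) = ((2*3*(-2))*(-39))*(-9) = -12*(-39)*(-9) = 468*(-9) = -4212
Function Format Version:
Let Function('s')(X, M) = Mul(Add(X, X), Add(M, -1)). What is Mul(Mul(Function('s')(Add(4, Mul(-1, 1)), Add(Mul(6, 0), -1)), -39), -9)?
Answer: -4212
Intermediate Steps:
Function('s')(X, M) = Mul(2, X, Add(-1, M)) (Function('s')(X, M) = Mul(Mul(2, X), Add(-1, M)) = Mul(2, X, Add(-1, M)))
Mul(Mul(Function('s')(Add(4, Mul(-1, 1)), Add(Mul(6, 0), -1)), -39), -9) = Mul(Mul(Mul(2, Add(4, Mul(-1, 1)), Add(-1, Add(Mul(6, 0), -1))), -39), -9) = Mul(Mul(Mul(2, Add(4, -1), Add(-1, Add(0, -1))), -39), -9) = Mul(Mul(Mul(2, 3, Add(-1, -1)), -39), -9) = Mul(Mul(Mul(2, 3, -2), -39), -9) = Mul(Mul(-12, -39), -9) = Mul(468, -9) = -4212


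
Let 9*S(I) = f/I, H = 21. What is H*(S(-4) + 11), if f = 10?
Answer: 1351/6 ≈ 225.17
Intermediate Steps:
S(I) = 10/(9*I) (S(I) = (10/I)/9 = 10/(9*I))
H*(S(-4) + 11) = 21*((10/9)/(-4) + 11) = 21*((10/9)*(-¼) + 11) = 21*(-5/18 + 11) = 21*(193/18) = 1351/6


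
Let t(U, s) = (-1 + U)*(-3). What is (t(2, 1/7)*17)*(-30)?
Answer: 1530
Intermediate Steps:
t(U, s) = 3 - 3*U
(t(2, 1/7)*17)*(-30) = ((3 - 3*2)*17)*(-30) = ((3 - 6)*17)*(-30) = -3*17*(-30) = -51*(-30) = 1530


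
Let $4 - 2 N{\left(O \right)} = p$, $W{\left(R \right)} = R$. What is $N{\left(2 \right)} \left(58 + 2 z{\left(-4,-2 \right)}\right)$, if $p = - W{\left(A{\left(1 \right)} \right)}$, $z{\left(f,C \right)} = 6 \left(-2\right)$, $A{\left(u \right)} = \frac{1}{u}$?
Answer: $85$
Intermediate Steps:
$z{\left(f,C \right)} = -12$
$p = -1$ ($p = - 1^{-1} = \left(-1\right) 1 = -1$)
$N{\left(O \right)} = \frac{5}{2}$ ($N{\left(O \right)} = 2 - - \frac{1}{2} = 2 + \frac{1}{2} = \frac{5}{2}$)
$N{\left(2 \right)} \left(58 + 2 z{\left(-4,-2 \right)}\right) = \frac{5 \left(58 + 2 \left(-12\right)\right)}{2} = \frac{5 \left(58 - 24\right)}{2} = \frac{5}{2} \cdot 34 = 85$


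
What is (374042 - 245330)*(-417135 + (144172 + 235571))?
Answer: -4812799104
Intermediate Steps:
(374042 - 245330)*(-417135 + (144172 + 235571)) = 128712*(-417135 + 379743) = 128712*(-37392) = -4812799104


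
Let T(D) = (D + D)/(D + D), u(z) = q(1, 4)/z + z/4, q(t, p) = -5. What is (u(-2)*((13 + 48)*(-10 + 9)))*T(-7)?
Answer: -122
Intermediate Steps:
u(z) = -5/z + z/4
T(D) = 1 (T(D) = (2*D)/((2*D)) = (2*D)*(1/(2*D)) = 1)
(u(-2)*((13 + 48)*(-10 + 9)))*T(-7) = ((-5/(-2) + (¼)*(-2))*((13 + 48)*(-10 + 9)))*1 = ((-5*(-½) - ½)*(61*(-1)))*1 = ((5/2 - ½)*(-61))*1 = (2*(-61))*1 = -122*1 = -122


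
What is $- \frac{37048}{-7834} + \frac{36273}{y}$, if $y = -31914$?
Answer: $\frac{149697865}{41669046} \approx 3.5925$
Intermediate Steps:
$- \frac{37048}{-7834} + \frac{36273}{y} = - \frac{37048}{-7834} + \frac{36273}{-31914} = \left(-37048\right) \left(- \frac{1}{7834}\right) + 36273 \left(- \frac{1}{31914}\right) = \frac{18524}{3917} - \frac{12091}{10638} = \frac{149697865}{41669046}$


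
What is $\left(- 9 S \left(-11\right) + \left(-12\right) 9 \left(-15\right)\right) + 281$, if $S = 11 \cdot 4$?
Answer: $6257$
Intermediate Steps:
$S = 44$
$\left(- 9 S \left(-11\right) + \left(-12\right) 9 \left(-15\right)\right) + 281 = \left(\left(-9\right) 44 \left(-11\right) + \left(-12\right) 9 \left(-15\right)\right) + 281 = \left(\left(-396\right) \left(-11\right) - -1620\right) + 281 = \left(4356 + 1620\right) + 281 = 5976 + 281 = 6257$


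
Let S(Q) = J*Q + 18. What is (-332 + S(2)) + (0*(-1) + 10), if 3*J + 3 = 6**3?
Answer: -162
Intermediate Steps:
J = 71 (J = -1 + (1/3)*6**3 = -1 + (1/3)*216 = -1 + 72 = 71)
S(Q) = 18 + 71*Q (S(Q) = 71*Q + 18 = 18 + 71*Q)
(-332 + S(2)) + (0*(-1) + 10) = (-332 + (18 + 71*2)) + (0*(-1) + 10) = (-332 + (18 + 142)) + (0 + 10) = (-332 + 160) + 10 = -172 + 10 = -162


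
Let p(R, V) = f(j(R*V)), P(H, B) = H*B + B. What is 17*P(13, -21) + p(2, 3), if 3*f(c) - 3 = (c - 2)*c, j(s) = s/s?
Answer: -14992/3 ≈ -4997.3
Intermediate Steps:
j(s) = 1
P(H, B) = B + B*H (P(H, B) = B*H + B = B + B*H)
f(c) = 1 + c*(-2 + c)/3 (f(c) = 1 + ((c - 2)*c)/3 = 1 + ((-2 + c)*c)/3 = 1 + (c*(-2 + c))/3 = 1 + c*(-2 + c)/3)
p(R, V) = ⅔ (p(R, V) = 1 - ⅔*1 + (⅓)*1² = 1 - ⅔ + (⅓)*1 = 1 - ⅔ + ⅓ = ⅔)
17*P(13, -21) + p(2, 3) = 17*(-21*(1 + 13)) + ⅔ = 17*(-21*14) + ⅔ = 17*(-294) + ⅔ = -4998 + ⅔ = -14992/3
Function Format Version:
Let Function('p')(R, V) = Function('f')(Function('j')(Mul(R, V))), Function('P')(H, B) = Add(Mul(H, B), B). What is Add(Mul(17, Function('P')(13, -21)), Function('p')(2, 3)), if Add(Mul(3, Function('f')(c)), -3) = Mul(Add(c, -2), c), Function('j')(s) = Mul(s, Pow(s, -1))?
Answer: Rational(-14992, 3) ≈ -4997.3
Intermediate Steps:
Function('j')(s) = 1
Function('P')(H, B) = Add(B, Mul(B, H)) (Function('P')(H, B) = Add(Mul(B, H), B) = Add(B, Mul(B, H)))
Function('f')(c) = Add(1, Mul(Rational(1, 3), c, Add(-2, c))) (Function('f')(c) = Add(1, Mul(Rational(1, 3), Mul(Add(c, -2), c))) = Add(1, Mul(Rational(1, 3), Mul(Add(-2, c), c))) = Add(1, Mul(Rational(1, 3), Mul(c, Add(-2, c)))) = Add(1, Mul(Rational(1, 3), c, Add(-2, c))))
Function('p')(R, V) = Rational(2, 3) (Function('p')(R, V) = Add(1, Mul(Rational(-2, 3), 1), Mul(Rational(1, 3), Pow(1, 2))) = Add(1, Rational(-2, 3), Mul(Rational(1, 3), 1)) = Add(1, Rational(-2, 3), Rational(1, 3)) = Rational(2, 3))
Add(Mul(17, Function('P')(13, -21)), Function('p')(2, 3)) = Add(Mul(17, Mul(-21, Add(1, 13))), Rational(2, 3)) = Add(Mul(17, Mul(-21, 14)), Rational(2, 3)) = Add(Mul(17, -294), Rational(2, 3)) = Add(-4998, Rational(2, 3)) = Rational(-14992, 3)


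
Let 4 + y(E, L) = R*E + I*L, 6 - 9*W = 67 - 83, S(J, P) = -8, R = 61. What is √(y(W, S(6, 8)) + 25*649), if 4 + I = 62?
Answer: √143155/3 ≈ 126.12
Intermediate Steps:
I = 58 (I = -4 + 62 = 58)
W = 22/9 (W = ⅔ - (67 - 83)/9 = ⅔ - ⅑*(-16) = ⅔ + 16/9 = 22/9 ≈ 2.4444)
y(E, L) = -4 + 58*L + 61*E (y(E, L) = -4 + (61*E + 58*L) = -4 + (58*L + 61*E) = -4 + 58*L + 61*E)
√(y(W, S(6, 8)) + 25*649) = √((-4 + 58*(-8) + 61*(22/9)) + 25*649) = √((-4 - 464 + 1342/9) + 16225) = √(-2870/9 + 16225) = √(143155/9) = √143155/3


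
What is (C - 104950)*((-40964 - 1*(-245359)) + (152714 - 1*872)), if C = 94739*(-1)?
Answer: -71136610293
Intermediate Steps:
C = -94739
(C - 104950)*((-40964 - 1*(-245359)) + (152714 - 1*872)) = (-94739 - 104950)*((-40964 - 1*(-245359)) + (152714 - 1*872)) = -199689*((-40964 + 245359) + (152714 - 872)) = -199689*(204395 + 151842) = -199689*356237 = -71136610293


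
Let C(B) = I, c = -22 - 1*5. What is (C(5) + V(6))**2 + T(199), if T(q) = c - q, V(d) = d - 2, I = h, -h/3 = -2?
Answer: -126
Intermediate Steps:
h = 6 (h = -3*(-2) = 6)
I = 6
V(d) = -2 + d
c = -27 (c = -22 - 5 = -27)
C(B) = 6
T(q) = -27 - q
(C(5) + V(6))**2 + T(199) = (6 + (-2 + 6))**2 + (-27 - 1*199) = (6 + 4)**2 + (-27 - 199) = 10**2 - 226 = 100 - 226 = -126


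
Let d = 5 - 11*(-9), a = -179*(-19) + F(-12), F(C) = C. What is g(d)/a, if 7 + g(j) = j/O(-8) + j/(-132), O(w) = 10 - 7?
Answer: 887/111837 ≈ 0.0079312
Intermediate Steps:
a = 3389 (a = -179*(-19) - 12 = 3401 - 12 = 3389)
O(w) = 3
d = 104 (d = 5 + 99 = 104)
g(j) = -7 + 43*j/132 (g(j) = -7 + (j/3 + j/(-132)) = -7 + (j*(⅓) + j*(-1/132)) = -7 + (j/3 - j/132) = -7 + 43*j/132)
g(d)/a = (-7 + (43/132)*104)/3389 = (-7 + 1118/33)*(1/3389) = (887/33)*(1/3389) = 887/111837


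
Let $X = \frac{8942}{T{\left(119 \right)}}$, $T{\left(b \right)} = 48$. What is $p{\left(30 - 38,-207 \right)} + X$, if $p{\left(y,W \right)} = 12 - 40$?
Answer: $\frac{3799}{24} \approx 158.29$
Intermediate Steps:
$p{\left(y,W \right)} = -28$
$X = \frac{4471}{24}$ ($X = \frac{8942}{48} = 8942 \cdot \frac{1}{48} = \frac{4471}{24} \approx 186.29$)
$p{\left(30 - 38,-207 \right)} + X = -28 + \frac{4471}{24} = \frac{3799}{24}$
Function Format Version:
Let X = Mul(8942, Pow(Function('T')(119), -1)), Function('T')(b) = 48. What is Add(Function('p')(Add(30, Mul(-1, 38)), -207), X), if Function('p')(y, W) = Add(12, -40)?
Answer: Rational(3799, 24) ≈ 158.29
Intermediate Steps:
Function('p')(y, W) = -28
X = Rational(4471, 24) (X = Mul(8942, Pow(48, -1)) = Mul(8942, Rational(1, 48)) = Rational(4471, 24) ≈ 186.29)
Add(Function('p')(Add(30, Mul(-1, 38)), -207), X) = Add(-28, Rational(4471, 24)) = Rational(3799, 24)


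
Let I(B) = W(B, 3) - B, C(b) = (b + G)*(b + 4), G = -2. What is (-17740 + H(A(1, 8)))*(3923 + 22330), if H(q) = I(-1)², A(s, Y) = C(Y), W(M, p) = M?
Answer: -465728220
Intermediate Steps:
C(b) = (-2 + b)*(4 + b) (C(b) = (b - 2)*(b + 4) = (-2 + b)*(4 + b))
A(s, Y) = -8 + Y² + 2*Y
I(B) = 0 (I(B) = B - B = 0)
H(q) = 0 (H(q) = 0² = 0)
(-17740 + H(A(1, 8)))*(3923 + 22330) = (-17740 + 0)*(3923 + 22330) = -17740*26253 = -465728220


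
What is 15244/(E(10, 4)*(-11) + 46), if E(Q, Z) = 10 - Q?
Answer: 7622/23 ≈ 331.39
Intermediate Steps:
15244/(E(10, 4)*(-11) + 46) = 15244/((10 - 1*10)*(-11) + 46) = 15244/((10 - 10)*(-11) + 46) = 15244/(0*(-11) + 46) = 15244/(0 + 46) = 15244/46 = 15244*(1/46) = 7622/23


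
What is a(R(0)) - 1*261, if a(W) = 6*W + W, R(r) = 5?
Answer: -226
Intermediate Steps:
a(W) = 7*W
a(R(0)) - 1*261 = 7*5 - 1*261 = 35 - 261 = -226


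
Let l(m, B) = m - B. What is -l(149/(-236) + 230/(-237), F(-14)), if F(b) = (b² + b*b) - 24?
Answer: 20672569/55932 ≈ 369.60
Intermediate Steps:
F(b) = -24 + 2*b² (F(b) = (b² + b²) - 24 = 2*b² - 24 = -24 + 2*b²)
-l(149/(-236) + 230/(-237), F(-14)) = -((149/(-236) + 230/(-237)) - (-24 + 2*(-14)²)) = -((149*(-1/236) + 230*(-1/237)) - (-24 + 2*196)) = -((-149/236 - 230/237) - (-24 + 392)) = -(-89593/55932 - 1*368) = -(-89593/55932 - 368) = -1*(-20672569/55932) = 20672569/55932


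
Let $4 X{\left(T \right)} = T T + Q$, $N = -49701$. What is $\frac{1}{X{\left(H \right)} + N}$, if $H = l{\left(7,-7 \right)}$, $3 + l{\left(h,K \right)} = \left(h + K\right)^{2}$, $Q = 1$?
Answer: $- \frac{2}{99397} \approx -2.0121 \cdot 10^{-5}$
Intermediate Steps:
$l{\left(h,K \right)} = -3 + \left(K + h\right)^{2}$ ($l{\left(h,K \right)} = -3 + \left(h + K\right)^{2} = -3 + \left(K + h\right)^{2}$)
$H = -3$ ($H = -3 + \left(-7 + 7\right)^{2} = -3 + 0^{2} = -3 + 0 = -3$)
$X{\left(T \right)} = \frac{1}{4} + \frac{T^{2}}{4}$ ($X{\left(T \right)} = \frac{T T + 1}{4} = \frac{T^{2} + 1}{4} = \frac{1 + T^{2}}{4} = \frac{1}{4} + \frac{T^{2}}{4}$)
$\frac{1}{X{\left(H \right)} + N} = \frac{1}{\left(\frac{1}{4} + \frac{\left(-3\right)^{2}}{4}\right) - 49701} = \frac{1}{\left(\frac{1}{4} + \frac{1}{4} \cdot 9\right) - 49701} = \frac{1}{\left(\frac{1}{4} + \frac{9}{4}\right) - 49701} = \frac{1}{\frac{5}{2} - 49701} = \frac{1}{- \frac{99397}{2}} = - \frac{2}{99397}$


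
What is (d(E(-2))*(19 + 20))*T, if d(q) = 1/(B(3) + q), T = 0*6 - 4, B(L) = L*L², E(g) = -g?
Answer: -156/29 ≈ -5.3793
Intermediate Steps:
B(L) = L³
T = -4 (T = 0 - 4 = -4)
d(q) = 1/(27 + q) (d(q) = 1/(3³ + q) = 1/(27 + q))
(d(E(-2))*(19 + 20))*T = ((19 + 20)/(27 - 1*(-2)))*(-4) = (39/(27 + 2))*(-4) = (39/29)*(-4) = -156/29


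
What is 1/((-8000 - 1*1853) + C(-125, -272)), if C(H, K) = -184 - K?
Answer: -1/9765 ≈ -0.00010241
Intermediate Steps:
1/((-8000 - 1*1853) + C(-125, -272)) = 1/((-8000 - 1*1853) + (-184 - 1*(-272))) = 1/((-8000 - 1853) + (-184 + 272)) = 1/(-9853 + 88) = 1/(-9765) = -1/9765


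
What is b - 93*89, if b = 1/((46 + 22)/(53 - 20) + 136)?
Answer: -37709979/4556 ≈ -8277.0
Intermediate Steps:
b = 33/4556 (b = 1/(68/33 + 136) = 1/(4556/33) = 33/4556 ≈ 0.0072432)
b - 93*89 = 33/4556 - 93*89 = 33/4556 - 8277 = -37709979/4556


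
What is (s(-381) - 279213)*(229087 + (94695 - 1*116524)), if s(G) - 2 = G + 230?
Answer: -57900009396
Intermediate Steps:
s(G) = 232 + G (s(G) = 2 + (G + 230) = 2 + (230 + G) = 232 + G)
(s(-381) - 279213)*(229087 + (94695 - 1*116524)) = ((232 - 381) - 279213)*(229087 + (94695 - 1*116524)) = (-149 - 279213)*(229087 + (94695 - 116524)) = -279362*(229087 - 21829) = -279362*207258 = -57900009396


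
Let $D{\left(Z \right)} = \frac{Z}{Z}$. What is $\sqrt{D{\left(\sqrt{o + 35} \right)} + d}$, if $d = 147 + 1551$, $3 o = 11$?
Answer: $\sqrt{1699} \approx 41.219$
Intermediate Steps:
$o = \frac{11}{3}$ ($o = \frac{1}{3} \cdot 11 = \frac{11}{3} \approx 3.6667$)
$D{\left(Z \right)} = 1$
$d = 1698$
$\sqrt{D{\left(\sqrt{o + 35} \right)} + d} = \sqrt{1 + 1698} = \sqrt{1699}$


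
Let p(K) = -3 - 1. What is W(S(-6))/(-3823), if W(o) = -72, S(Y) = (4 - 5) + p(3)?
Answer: 72/3823 ≈ 0.018833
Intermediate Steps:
p(K) = -4
S(Y) = -5 (S(Y) = (4 - 5) - 4 = -1 - 4 = -5)
W(S(-6))/(-3823) = -72/(-3823) = -72*(-1/3823) = 72/3823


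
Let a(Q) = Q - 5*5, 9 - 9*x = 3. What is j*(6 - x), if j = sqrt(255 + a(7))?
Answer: 16*sqrt(237)/3 ≈ 82.106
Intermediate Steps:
x = 2/3 (x = 1 - 1/9*3 = 1 - 1/3 = 2/3 ≈ 0.66667)
a(Q) = -25 + Q (a(Q) = Q - 25 = -25 + Q)
j = sqrt(237) (j = sqrt(255 + (-25 + 7)) = sqrt(255 - 18) = sqrt(237) ≈ 15.395)
j*(6 - x) = sqrt(237)*(6 - 1*2/3) = sqrt(237)*(6 - 2/3) = sqrt(237)*(16/3) = 16*sqrt(237)/3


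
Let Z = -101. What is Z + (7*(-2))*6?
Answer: -185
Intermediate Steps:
Z + (7*(-2))*6 = -101 + (7*(-2))*6 = -101 - 14*6 = -101 - 84 = -185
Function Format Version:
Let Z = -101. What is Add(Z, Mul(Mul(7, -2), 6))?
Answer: -185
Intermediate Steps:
Add(Z, Mul(Mul(7, -2), 6)) = Add(-101, Mul(Mul(7, -2), 6)) = Add(-101, Mul(-14, 6)) = Add(-101, -84) = -185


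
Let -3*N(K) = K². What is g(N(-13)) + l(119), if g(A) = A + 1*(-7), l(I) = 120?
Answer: 170/3 ≈ 56.667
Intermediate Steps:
N(K) = -K²/3
g(A) = -7 + A (g(A) = A - 7 = -7 + A)
g(N(-13)) + l(119) = (-7 - ⅓*(-13)²) + 120 = (-7 - ⅓*169) + 120 = (-7 - 169/3) + 120 = -190/3 + 120 = 170/3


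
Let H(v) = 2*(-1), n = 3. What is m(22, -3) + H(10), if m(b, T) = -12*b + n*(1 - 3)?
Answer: -272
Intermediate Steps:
m(b, T) = -6 - 12*b (m(b, T) = -12*b + 3*(1 - 3) = -12*b + 3*(-2) = -12*b - 6 = -6 - 12*b)
H(v) = -2
m(22, -3) + H(10) = (-6 - 12*22) - 2 = (-6 - 264) - 2 = -270 - 2 = -272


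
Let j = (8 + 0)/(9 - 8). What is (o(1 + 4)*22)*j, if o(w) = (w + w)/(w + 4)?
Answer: 1760/9 ≈ 195.56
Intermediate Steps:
o(w) = 2*w/(4 + w) (o(w) = (2*w)/(4 + w) = 2*w/(4 + w))
j = 8 (j = 8/1 = 8*1 = 8)
(o(1 + 4)*22)*j = ((2*(1 + 4)/(4 + (1 + 4)))*22)*8 = ((2*5/(4 + 5))*22)*8 = ((2*5/9)*22)*8 = ((2*5*(⅑))*22)*8 = ((10/9)*22)*8 = (220/9)*8 = 1760/9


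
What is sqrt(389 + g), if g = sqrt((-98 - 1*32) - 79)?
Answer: sqrt(389 + I*sqrt(209)) ≈ 19.727 + 0.3664*I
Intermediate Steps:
g = I*sqrt(209) (g = sqrt((-98 - 32) - 79) = sqrt(-130 - 79) = sqrt(-209) = I*sqrt(209) ≈ 14.457*I)
sqrt(389 + g) = sqrt(389 + I*sqrt(209))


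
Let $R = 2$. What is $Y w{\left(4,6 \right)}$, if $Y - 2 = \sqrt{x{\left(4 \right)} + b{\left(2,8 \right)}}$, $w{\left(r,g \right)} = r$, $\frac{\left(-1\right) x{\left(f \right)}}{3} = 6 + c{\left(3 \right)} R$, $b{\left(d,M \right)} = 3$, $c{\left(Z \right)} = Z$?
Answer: $8 + 4 i \sqrt{33} \approx 8.0 + 22.978 i$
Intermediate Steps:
$x{\left(f \right)} = -36$ ($x{\left(f \right)} = - 3 \left(6 + 3 \cdot 2\right) = - 3 \left(6 + 6\right) = \left(-3\right) 12 = -36$)
$Y = 2 + i \sqrt{33}$ ($Y = 2 + \sqrt{-36 + 3} = 2 + \sqrt{-33} = 2 + i \sqrt{33} \approx 2.0 + 5.7446 i$)
$Y w{\left(4,6 \right)} = \left(2 + i \sqrt{33}\right) 4 = 8 + 4 i \sqrt{33}$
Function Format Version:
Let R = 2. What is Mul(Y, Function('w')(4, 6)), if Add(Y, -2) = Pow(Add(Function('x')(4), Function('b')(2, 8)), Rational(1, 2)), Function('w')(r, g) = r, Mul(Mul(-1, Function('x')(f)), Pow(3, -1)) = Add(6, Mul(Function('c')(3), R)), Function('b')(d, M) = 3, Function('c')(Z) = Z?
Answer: Add(8, Mul(4, I, Pow(33, Rational(1, 2)))) ≈ Add(8.0000, Mul(22.978, I))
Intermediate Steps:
Function('x')(f) = -36 (Function('x')(f) = Mul(-3, Add(6, Mul(3, 2))) = Mul(-3, Add(6, 6)) = Mul(-3, 12) = -36)
Y = Add(2, Mul(I, Pow(33, Rational(1, 2)))) (Y = Add(2, Pow(Add(-36, 3), Rational(1, 2))) = Add(2, Pow(-33, Rational(1, 2))) = Add(2, Mul(I, Pow(33, Rational(1, 2)))) ≈ Add(2.0000, Mul(5.7446, I)))
Mul(Y, Function('w')(4, 6)) = Mul(Add(2, Mul(I, Pow(33, Rational(1, 2)))), 4) = Add(8, Mul(4, I, Pow(33, Rational(1, 2))))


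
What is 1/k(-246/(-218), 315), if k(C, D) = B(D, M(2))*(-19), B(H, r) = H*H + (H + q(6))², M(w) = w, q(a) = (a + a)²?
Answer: -1/5888214 ≈ -1.6983e-7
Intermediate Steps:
q(a) = 4*a² (q(a) = (2*a)² = 4*a²)
B(H, r) = H² + (144 + H)² (B(H, r) = H*H + (H + 4*6²)² = H² + (H + 4*36)² = H² + (H + 144)² = H² + (144 + H)²)
k(C, D) = -19*D² - 19*(144 + D)² (k(C, D) = (D² + (144 + D)²)*(-19) = -19*D² - 19*(144 + D)²)
1/k(-246/(-218), 315) = 1/(-19*315² - 19*(144 + 315)²) = 1/(-19*99225 - 19*459²) = 1/(-1885275 - 19*210681) = 1/(-1885275 - 4002939) = 1/(-5888214) = -1/5888214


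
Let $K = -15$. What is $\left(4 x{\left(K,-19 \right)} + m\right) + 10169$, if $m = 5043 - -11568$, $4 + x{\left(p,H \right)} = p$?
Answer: $26704$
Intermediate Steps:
$x{\left(p,H \right)} = -4 + p$
$m = 16611$ ($m = 5043 + 11568 = 16611$)
$\left(4 x{\left(K,-19 \right)} + m\right) + 10169 = \left(4 \left(-4 - 15\right) + 16611\right) + 10169 = \left(4 \left(-19\right) + 16611\right) + 10169 = \left(-76 + 16611\right) + 10169 = 16535 + 10169 = 26704$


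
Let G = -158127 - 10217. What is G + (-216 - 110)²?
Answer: -62068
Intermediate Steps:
G = -168344
G + (-216 - 110)² = -168344 + (-216 - 110)² = -168344 + (-326)² = -168344 + 106276 = -62068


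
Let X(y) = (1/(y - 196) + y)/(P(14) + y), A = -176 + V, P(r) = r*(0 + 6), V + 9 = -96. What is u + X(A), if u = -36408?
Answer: -3421089314/93969 ≈ -36407.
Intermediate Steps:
V = -105 (V = -9 - 96 = -105)
P(r) = 6*r (P(r) = r*6 = 6*r)
A = -281 (A = -176 - 105 = -281)
X(y) = (y + 1/(-196 + y))/(84 + y) (X(y) = (1/(y - 196) + y)/(6*14 + y) = (1/(-196 + y) + y)/(84 + y) = (y + 1/(-196 + y))/(84 + y))
u + X(A) = -36408 + (-1 - 1*(-281)² + 196*(-281))/(16464 - 1*(-281)² + 112*(-281)) = -36408 + (-1 - 1*78961 - 55076)/(16464 - 1*78961 - 31472) = -36408 + (-1 - 78961 - 55076)/(16464 - 78961 - 31472) = -36408 - 134038/(-93969) = -36408 - 1/93969*(-134038) = -36408 + 134038/93969 = -3421089314/93969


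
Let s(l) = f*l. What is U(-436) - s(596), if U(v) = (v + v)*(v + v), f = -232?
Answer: 898656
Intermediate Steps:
U(v) = 4*v² (U(v) = (2*v)*(2*v) = 4*v²)
s(l) = -232*l
U(-436) - s(596) = 4*(-436)² - (-232)*596 = 4*190096 - 1*(-138272) = 760384 + 138272 = 898656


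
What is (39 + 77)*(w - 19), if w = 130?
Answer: 12876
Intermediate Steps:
(39 + 77)*(w - 19) = (39 + 77)*(130 - 19) = 116*111 = 12876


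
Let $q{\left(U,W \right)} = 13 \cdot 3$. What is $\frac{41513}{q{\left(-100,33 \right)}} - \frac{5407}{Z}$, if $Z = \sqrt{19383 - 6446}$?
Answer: $\frac{41513}{39} - \frac{5407 \sqrt{12937}}{12937} \approx 1016.9$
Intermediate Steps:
$q{\left(U,W \right)} = 39$
$Z = \sqrt{12937} \approx 113.74$
$\frac{41513}{q{\left(-100,33 \right)}} - \frac{5407}{Z} = \frac{41513}{39} - \frac{5407}{\sqrt{12937}} = 41513 \cdot \frac{1}{39} - 5407 \frac{\sqrt{12937}}{12937} = \frac{41513}{39} - \frac{5407 \sqrt{12937}}{12937}$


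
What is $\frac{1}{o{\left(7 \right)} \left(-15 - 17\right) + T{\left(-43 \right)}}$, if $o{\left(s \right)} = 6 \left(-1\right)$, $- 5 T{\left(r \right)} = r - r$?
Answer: $\frac{1}{192} \approx 0.0052083$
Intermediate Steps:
$T{\left(r \right)} = 0$ ($T{\left(r \right)} = - \frac{r - r}{5} = \left(- \frac{1}{5}\right) 0 = 0$)
$o{\left(s \right)} = -6$
$\frac{1}{o{\left(7 \right)} \left(-15 - 17\right) + T{\left(-43 \right)}} = \frac{1}{- 6 \left(-15 - 17\right) + 0} = \frac{1}{\left(-6\right) \left(-32\right) + 0} = \frac{1}{192 + 0} = \frac{1}{192}$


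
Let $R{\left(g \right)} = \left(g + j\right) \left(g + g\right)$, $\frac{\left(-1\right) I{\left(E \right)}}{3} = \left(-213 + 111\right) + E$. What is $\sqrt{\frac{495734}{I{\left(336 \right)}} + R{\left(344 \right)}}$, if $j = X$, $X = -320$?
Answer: $\frac{\sqrt{216365955}}{117} \approx 125.72$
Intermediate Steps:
$I{\left(E \right)} = 306 - 3 E$ ($I{\left(E \right)} = - 3 \left(\left(-213 + 111\right) + E\right) = - 3 \left(-102 + E\right) = 306 - 3 E$)
$j = -320$
$R{\left(g \right)} = 2 g \left(-320 + g\right)$ ($R{\left(g \right)} = \left(g - 320\right) \left(g + g\right) = \left(-320 + g\right) 2 g = 2 g \left(-320 + g\right)$)
$\sqrt{\frac{495734}{I{\left(336 \right)}} + R{\left(344 \right)}} = \sqrt{\frac{495734}{306 - 1008} + 2 \cdot 344 \left(-320 + 344\right)} = \sqrt{\frac{495734}{306 - 1008} + 2 \cdot 344 \cdot 24} = \sqrt{\frac{495734}{-702} + 16512} = \sqrt{495734 \left(- \frac{1}{702}\right) + 16512} = \sqrt{- \frac{247867}{351} + 16512} = \sqrt{\frac{5547845}{351}} = \frac{\sqrt{216365955}}{117}$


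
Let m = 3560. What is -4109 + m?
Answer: -549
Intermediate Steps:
-4109 + m = -4109 + 3560 = -549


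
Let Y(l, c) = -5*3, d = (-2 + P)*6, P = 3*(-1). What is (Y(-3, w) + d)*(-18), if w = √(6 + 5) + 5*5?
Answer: 810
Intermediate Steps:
P = -3
w = 25 + √11 (w = √11 + 25 = 25 + √11 ≈ 28.317)
d = -30 (d = (-2 - 3)*6 = -5*6 = -30)
Y(l, c) = -15
(Y(-3, w) + d)*(-18) = (-15 - 30)*(-18) = -45*(-18) = 810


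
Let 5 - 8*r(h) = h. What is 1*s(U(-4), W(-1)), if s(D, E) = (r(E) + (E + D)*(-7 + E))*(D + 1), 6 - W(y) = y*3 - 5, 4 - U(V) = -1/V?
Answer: 18715/32 ≈ 584.84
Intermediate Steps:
r(h) = 5/8 - h/8
U(V) = 4 + 1/V (U(V) = 4 - (-1)/V = 4 + 1/V)
W(y) = 11 - 3*y (W(y) = 6 - (y*3 - 5) = 6 - (3*y - 5) = 6 - (-5 + 3*y) = 6 + (5 - 3*y) = 11 - 3*y)
s(D, E) = (1 + D)*(5/8 - E/8 + (-7 + E)*(D + E)) (s(D, E) = ((5/8 - E/8) + (E + D)*(-7 + E))*(D + 1) = ((5/8 - E/8) + (D + E)*(-7 + E))*(1 + D) = ((5/8 - E/8) + (-7 + E)*(D + E))*(1 + D) = (5/8 - E/8 + (-7 + E)*(D + E))*(1 + D) = (1 + D)*(5/8 - E/8 + (-7 + E)*(D + E)))
1*s(U(-4), W(-1)) = 1*(5/8 + (11 - 3*(-1))² - 7*(4 + 1/(-4))² - 57*(11 - 3*(-1))/8 - 51*(4 + 1/(-4))/8 + (4 + 1/(-4))*(11 - 3*(-1))² + (11 - 3*(-1))*(4 + 1/(-4))² - 49*(4 + 1/(-4))*(11 - 3*(-1))/8) = 1*(5/8 + (11 + 3)² - 7*(4 - ¼)² - 57*(11 + 3)/8 - 51*(4 - ¼)/8 + (4 - ¼)*(11 + 3)² + (11 + 3)*(4 - ¼)² - 49*(4 - ¼)*(11 + 3)/8) = 1*(5/8 + 14² - 7*(15/4)² - 57/8*14 - 51/8*15/4 + (15/4)*14² + 14*(15/4)² - 49/8*15/4*14) = 1*(5/8 + 196 - 7*225/16 - 399/4 - 765/32 + (15/4)*196 + 14*(225/16) - 5145/16) = 1*(5/8 + 196 - 1575/16 - 399/4 - 765/32 + 735 + 1575/8 - 5145/16) = 1*(18715/32) = 18715/32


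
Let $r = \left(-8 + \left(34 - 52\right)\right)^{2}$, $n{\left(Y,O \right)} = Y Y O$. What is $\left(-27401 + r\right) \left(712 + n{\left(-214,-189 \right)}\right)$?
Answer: $231297712700$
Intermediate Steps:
$n{\left(Y,O \right)} = O Y^{2}$ ($n{\left(Y,O \right)} = Y^{2} O = O Y^{2}$)
$r = 676$ ($r = \left(-8 + \left(34 - 52\right)\right)^{2} = \left(-8 - 18\right)^{2} = \left(-26\right)^{2} = 676$)
$\left(-27401 + r\right) \left(712 + n{\left(-214,-189 \right)}\right) = \left(-27401 + 676\right) \left(712 - 189 \left(-214\right)^{2}\right) = - 26725 \left(712 - 8655444\right) = \left(-26725\right) \left(-8654732\right) = 231297712700$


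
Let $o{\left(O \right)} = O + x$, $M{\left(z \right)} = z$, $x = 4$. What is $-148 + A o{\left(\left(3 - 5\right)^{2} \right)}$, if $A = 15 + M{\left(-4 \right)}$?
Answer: $-60$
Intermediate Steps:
$o{\left(O \right)} = 4 + O$ ($o{\left(O \right)} = O + 4 = 4 + O$)
$A = 11$ ($A = 15 - 4 = 11$)
$-148 + A o{\left(\left(3 - 5\right)^{2} \right)} = -148 + 11 \left(4 + \left(3 - 5\right)^{2}\right) = -148 + 11 \left(4 + \left(-2\right)^{2}\right) = -148 + 11 \left(4 + 4\right) = -148 + 11 \cdot 8 = -148 + 88 = -60$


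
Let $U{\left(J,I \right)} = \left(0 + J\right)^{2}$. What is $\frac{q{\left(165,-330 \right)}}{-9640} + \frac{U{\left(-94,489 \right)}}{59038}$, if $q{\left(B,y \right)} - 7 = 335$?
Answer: $\frac{16247011}{142281580} \approx 0.11419$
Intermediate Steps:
$U{\left(J,I \right)} = J^{2}$
$q{\left(B,y \right)} = 342$ ($q{\left(B,y \right)} = 7 + 335 = 342$)
$\frac{q{\left(165,-330 \right)}}{-9640} + \frac{U{\left(-94,489 \right)}}{59038} = \frac{342}{-9640} + \frac{\left(-94\right)^{2}}{59038} = 342 \left(- \frac{1}{9640}\right) + 8836 \cdot \frac{1}{59038} = - \frac{171}{4820} + \frac{4418}{29519} = \frac{16247011}{142281580}$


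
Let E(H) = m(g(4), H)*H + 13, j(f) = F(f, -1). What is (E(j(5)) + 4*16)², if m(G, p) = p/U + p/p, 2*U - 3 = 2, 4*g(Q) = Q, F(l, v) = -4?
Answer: 157609/25 ≈ 6304.4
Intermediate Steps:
j(f) = -4
g(Q) = Q/4
U = 5/2 (U = 3/2 + (½)*2 = 3/2 + 1 = 5/2 ≈ 2.5000)
m(G, p) = 1 + 2*p/5 (m(G, p) = p/(5/2) + p/p = p*(⅖) + 1 = 2*p/5 + 1 = 1 + 2*p/5)
E(H) = 13 + H*(1 + 2*H/5) (E(H) = (1 + 2*H/5)*H + 13 = H*(1 + 2*H/5) + 13 = 13 + H*(1 + 2*H/5))
(E(j(5)) + 4*16)² = ((13 + (⅕)*(-4)*(5 + 2*(-4))) + 4*16)² = ((13 + (⅕)*(-4)*(5 - 8)) + 64)² = ((13 + (⅕)*(-4)*(-3)) + 64)² = ((13 + 12/5) + 64)² = (77/5 + 64)² = (397/5)² = 157609/25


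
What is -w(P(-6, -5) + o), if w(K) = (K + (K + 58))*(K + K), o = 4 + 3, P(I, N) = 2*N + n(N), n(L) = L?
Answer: 672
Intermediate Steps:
P(I, N) = 3*N (P(I, N) = 2*N + N = 3*N)
o = 7
w(K) = 2*K*(58 + 2*K) (w(K) = (K + (58 + K))*(2*K) = (58 + 2*K)*(2*K) = 2*K*(58 + 2*K))
-w(P(-6, -5) + o) = -4*(3*(-5) + 7)*(29 + (3*(-5) + 7)) = -4*(-15 + 7)*(29 + (-15 + 7)) = -4*(-8)*(29 - 8) = -4*(-8)*21 = -1*(-672) = 672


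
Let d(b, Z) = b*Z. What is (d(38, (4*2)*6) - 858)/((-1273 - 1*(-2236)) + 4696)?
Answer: 966/5659 ≈ 0.17070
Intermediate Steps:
d(b, Z) = Z*b
(d(38, (4*2)*6) - 858)/((-1273 - 1*(-2236)) + 4696) = (((4*2)*6)*38 - 858)/((-1273 - 1*(-2236)) + 4696) = ((8*6)*38 - 858)/((-1273 + 2236) + 4696) = (48*38 - 858)/(963 + 4696) = (1824 - 858)/5659 = 966*(1/5659) = 966/5659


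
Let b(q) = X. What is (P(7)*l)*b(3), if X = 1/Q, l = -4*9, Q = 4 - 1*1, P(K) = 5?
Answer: -60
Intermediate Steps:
Q = 3 (Q = 4 - 1 = 3)
l = -36
X = ⅓ (X = 1/3 = ⅓ ≈ 0.33333)
b(q) = ⅓
(P(7)*l)*b(3) = (5*(-36))*(⅓) = -180*⅓ = -60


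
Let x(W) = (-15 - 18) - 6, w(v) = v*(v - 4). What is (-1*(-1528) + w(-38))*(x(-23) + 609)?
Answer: 1780680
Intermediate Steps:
w(v) = v*(-4 + v)
x(W) = -39 (x(W) = -33 - 6 = -39)
(-1*(-1528) + w(-38))*(x(-23) + 609) = (-1*(-1528) - 38*(-4 - 38))*(-39 + 609) = (1528 - 38*(-42))*570 = (1528 + 1596)*570 = 3124*570 = 1780680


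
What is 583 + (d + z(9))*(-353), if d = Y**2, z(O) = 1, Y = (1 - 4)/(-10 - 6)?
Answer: 55703/256 ≈ 217.59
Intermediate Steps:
Y = 3/16 (Y = -3/(-16) = -3*(-1/16) = 3/16 ≈ 0.18750)
d = 9/256 (d = (3/16)**2 = 9/256 ≈ 0.035156)
583 + (d + z(9))*(-353) = 583 + (9/256 + 1)*(-353) = 583 + (265/256)*(-353) = 583 - 93545/256 = 55703/256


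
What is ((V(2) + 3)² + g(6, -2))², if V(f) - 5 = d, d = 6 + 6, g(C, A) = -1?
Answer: 159201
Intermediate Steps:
d = 12
V(f) = 17 (V(f) = 5 + 12 = 17)
((V(2) + 3)² + g(6, -2))² = ((17 + 3)² - 1)² = (20² - 1)² = (400 - 1)² = 399² = 159201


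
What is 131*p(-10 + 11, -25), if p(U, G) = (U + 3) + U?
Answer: 655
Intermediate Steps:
p(U, G) = 3 + 2*U (p(U, G) = (3 + U) + U = 3 + 2*U)
131*p(-10 + 11, -25) = 131*(3 + 2*(-10 + 11)) = 131*(3 + 2*1) = 131*(3 + 2) = 131*5 = 655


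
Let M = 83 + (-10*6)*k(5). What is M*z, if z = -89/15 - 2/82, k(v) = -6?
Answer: -1623152/615 ≈ -2639.3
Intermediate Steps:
z = -3664/615 (z = -89*1/15 - 2*1/82 = -89/15 - 1/41 = -3664/615 ≈ -5.9577)
M = 443 (M = 83 - 10*6*(-6) = 83 - 60*(-6) = 83 + 360 = 443)
M*z = 443*(-3664/615) = -1623152/615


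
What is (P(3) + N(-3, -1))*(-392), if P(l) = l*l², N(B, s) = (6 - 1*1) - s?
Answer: -12936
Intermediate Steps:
N(B, s) = 5 - s (N(B, s) = (6 - 1) - s = 5 - s)
P(l) = l³
(P(3) + N(-3, -1))*(-392) = (3³ + (5 - 1*(-1)))*(-392) = (27 + (5 + 1))*(-392) = (27 + 6)*(-392) = 33*(-392) = -12936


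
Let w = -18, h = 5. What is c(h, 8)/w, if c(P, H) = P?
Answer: -5/18 ≈ -0.27778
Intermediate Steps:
c(h, 8)/w = 5/(-18) = 5*(-1/18) = -5/18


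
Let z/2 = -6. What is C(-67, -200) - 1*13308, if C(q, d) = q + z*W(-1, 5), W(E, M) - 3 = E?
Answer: -13399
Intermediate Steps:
z = -12 (z = 2*(-6) = -12)
W(E, M) = 3 + E
C(q, d) = -24 + q (C(q, d) = q - 12*(3 - 1) = q - 12*2 = q - 24 = -24 + q)
C(-67, -200) - 1*13308 = (-24 - 67) - 1*13308 = -91 - 13308 = -13399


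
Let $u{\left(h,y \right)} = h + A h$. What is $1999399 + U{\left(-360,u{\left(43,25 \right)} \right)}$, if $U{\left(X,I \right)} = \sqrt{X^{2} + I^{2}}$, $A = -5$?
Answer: $1999399 + 4 \sqrt{9949} \approx 1.9998 \cdot 10^{6}$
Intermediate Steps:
$u{\left(h,y \right)} = - 4 h$ ($u{\left(h,y \right)} = h - 5 h = - 4 h$)
$U{\left(X,I \right)} = \sqrt{I^{2} + X^{2}}$
$1999399 + U{\left(-360,u{\left(43,25 \right)} \right)} = 1999399 + \sqrt{\left(\left(-4\right) 43\right)^{2} + \left(-360\right)^{2}} = 1999399 + \sqrt{\left(-172\right)^{2} + 129600} = 1999399 + \sqrt{29584 + 129600} = 1999399 + \sqrt{159184} = 1999399 + 4 \sqrt{9949}$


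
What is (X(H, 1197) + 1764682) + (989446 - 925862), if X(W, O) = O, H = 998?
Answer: 1829463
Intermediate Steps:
(X(H, 1197) + 1764682) + (989446 - 925862) = (1197 + 1764682) + (989446 - 925862) = 1765879 + 63584 = 1829463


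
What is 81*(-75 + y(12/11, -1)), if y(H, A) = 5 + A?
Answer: -5751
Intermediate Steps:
81*(-75 + y(12/11, -1)) = 81*(-75 + (5 - 1)) = 81*(-75 + 4) = 81*(-71) = -5751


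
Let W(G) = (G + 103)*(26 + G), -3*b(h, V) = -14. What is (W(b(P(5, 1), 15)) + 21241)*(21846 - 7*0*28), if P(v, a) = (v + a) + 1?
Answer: 1608484570/3 ≈ 5.3616e+8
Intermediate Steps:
P(v, a) = 1 + a + v (P(v, a) = (a + v) + 1 = 1 + a + v)
b(h, V) = 14/3 (b(h, V) = -⅓*(-14) = 14/3)
W(G) = (26 + G)*(103 + G) (W(G) = (103 + G)*(26 + G) = (26 + G)*(103 + G))
(W(b(P(5, 1), 15)) + 21241)*(21846 - 7*0*28) = ((2678 + (14/3)² + 129*(14/3)) + 21241)*(21846 - 7*0*28) = ((2678 + 196/9 + 602) + 21241)*(21846 + 0*28) = (29716/9 + 21241)*(21846 + 0) = (220885/9)*21846 = 1608484570/3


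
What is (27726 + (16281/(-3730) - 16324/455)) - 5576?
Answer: 214420435/9698 ≈ 22110.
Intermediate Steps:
(27726 + (16281/(-3730) - 16324/455)) - 5576 = (27726 + (16281*(-1/3730) - 16324*1/455)) - 5576 = (27726 + (-16281/3730 - 2332/65)) - 5576 = (27726 - 390265/9698) - 5576 = 268496483/9698 - 5576 = 214420435/9698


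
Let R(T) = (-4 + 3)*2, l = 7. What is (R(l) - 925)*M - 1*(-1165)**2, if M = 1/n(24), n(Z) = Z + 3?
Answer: -4071778/3 ≈ -1.3573e+6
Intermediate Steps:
n(Z) = 3 + Z
R(T) = -2 (R(T) = -1*2 = -2)
M = 1/27 (M = 1/(3 + 24) = 1/27 ≈ 0.037037)
(R(l) - 925)*M - 1*(-1165)**2 = (-2 - 925)*(1/27) - 1*(-1165)**2 = -927*1/27 - 1*1357225 = -103/3 - 1357225 = -4071778/3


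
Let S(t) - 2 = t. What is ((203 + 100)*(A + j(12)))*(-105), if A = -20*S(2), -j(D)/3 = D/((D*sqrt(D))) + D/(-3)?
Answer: 2163420 + 31815*sqrt(3)/2 ≈ 2.1910e+6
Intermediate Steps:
S(t) = 2 + t
j(D) = D - 3/sqrt(D) (j(D) = -3*(D/((D*sqrt(D))) + D/(-3)) = -3*(D/(D**(3/2)) + D*(-1/3)) = -3*(D/D**(3/2) - D/3) = -3*(1/sqrt(D) - D/3) = D - 3/sqrt(D))
A = -80 (A = -20*(2 + 2) = -20*4 = -80)
((203 + 100)*(A + j(12)))*(-105) = ((203 + 100)*(-80 + (12 - sqrt(3)/2)))*(-105) = (303*(-80 + (12 - sqrt(3)/2)))*(-105) = (303*(-68 - sqrt(3)/2))*(-105) = (-20604 - 303*sqrt(3)/2)*(-105) = 2163420 + 31815*sqrt(3)/2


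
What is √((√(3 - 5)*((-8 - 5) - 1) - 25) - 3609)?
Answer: √(-3634 - 14*I*√2) ≈ 0.1642 - 60.283*I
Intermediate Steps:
√((√(3 - 5)*((-8 - 5) - 1) - 25) - 3609) = √((√(-2)*(-13 - 1) - 25) - 3609) = √(((I*√2)*(-14) - 25) - 3609) = √((-14*I*√2 - 25) - 3609) = √((-25 - 14*I*√2) - 3609) = √(-3634 - 14*I*√2)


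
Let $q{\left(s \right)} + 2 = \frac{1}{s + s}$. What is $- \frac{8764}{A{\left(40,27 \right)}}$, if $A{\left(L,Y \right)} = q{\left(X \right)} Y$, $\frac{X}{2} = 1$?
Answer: $\frac{5008}{27} \approx 185.48$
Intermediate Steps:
$X = 2$ ($X = 2 \cdot 1 = 2$)
$q{\left(s \right)} = -2 + \frac{1}{2 s}$ ($q{\left(s \right)} = -2 + \frac{1}{s + s} = -2 + \frac{1}{2 s}$)
$A{\left(L,Y \right)} = - \frac{7 Y}{4}$ ($A{\left(L,Y \right)} = \left(-2 + \frac{1}{2 \cdot 2}\right) Y = \left(-2 + \frac{1}{2} \cdot \frac{1}{2}\right) Y = \left(-2 + \frac{1}{4}\right) Y = - \frac{7 Y}{4}$)
$- \frac{8764}{A{\left(40,27 \right)}} = - \frac{8764}{\left(- \frac{7}{4}\right) 27} = - \frac{8764}{- \frac{189}{4}} = \left(-8764\right) \left(- \frac{4}{189}\right) = \frac{5008}{27}$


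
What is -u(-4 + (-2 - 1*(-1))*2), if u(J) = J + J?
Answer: 12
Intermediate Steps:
u(J) = 2*J
-u(-4 + (-2 - 1*(-1))*2) = -2*(-4 + (-2 - 1*(-1))*2) = -2*(-4 + (-2 + 1)*2) = -2*(-4 - 1*2) = -2*(-4 - 2) = -2*(-6) = -1*(-12) = 12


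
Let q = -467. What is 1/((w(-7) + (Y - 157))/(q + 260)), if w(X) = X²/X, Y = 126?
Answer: 207/38 ≈ 5.4474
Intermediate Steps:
w(X) = X
1/((w(-7) + (Y - 157))/(q + 260)) = 1/((-7 + (126 - 157))/(-467 + 260)) = 1/((-7 - 31)/(-207)) = 1/(-38*(-1/207)) = 1/(38/207) = 207/38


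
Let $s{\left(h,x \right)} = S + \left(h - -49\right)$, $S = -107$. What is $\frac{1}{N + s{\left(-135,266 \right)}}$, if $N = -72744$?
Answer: $- \frac{1}{72937} \approx -1.371 \cdot 10^{-5}$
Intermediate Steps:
$s{\left(h,x \right)} = -58 + h$ ($s{\left(h,x \right)} = -107 + \left(h - -49\right) = -107 + \left(h + 49\right) = -107 + \left(49 + h\right) = -58 + h$)
$\frac{1}{N + s{\left(-135,266 \right)}} = \frac{1}{-72744 - 193} = \frac{1}{-72937} = - \frac{1}{72937}$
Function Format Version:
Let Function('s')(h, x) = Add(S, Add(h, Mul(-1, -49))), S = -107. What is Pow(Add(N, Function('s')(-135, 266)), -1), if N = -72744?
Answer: Rational(-1, 72937) ≈ -1.3710e-5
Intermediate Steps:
Function('s')(h, x) = Add(-58, h) (Function('s')(h, x) = Add(-107, Add(h, Mul(-1, -49))) = Add(-107, Add(h, 49)) = Add(-107, Add(49, h)) = Add(-58, h))
Pow(Add(N, Function('s')(-135, 266)), -1) = Pow(Add(-72744, Add(-58, -135)), -1) = Pow(Add(-72744, -193), -1) = Pow(-72937, -1) = Rational(-1, 72937)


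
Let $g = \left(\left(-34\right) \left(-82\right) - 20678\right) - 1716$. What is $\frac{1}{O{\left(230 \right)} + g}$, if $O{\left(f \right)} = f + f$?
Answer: $- \frac{1}{19146} \approx -5.223 \cdot 10^{-5}$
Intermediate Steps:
$g = -19606$ ($g = \left(2788 - 20678\right) - 1716 = -17890 - 1716 = -19606$)
$O{\left(f \right)} = 2 f$
$\frac{1}{O{\left(230 \right)} + g} = \frac{1}{2 \cdot 230 - 19606} = \frac{1}{460 - 19606} = \frac{1}{-19146} = - \frac{1}{19146}$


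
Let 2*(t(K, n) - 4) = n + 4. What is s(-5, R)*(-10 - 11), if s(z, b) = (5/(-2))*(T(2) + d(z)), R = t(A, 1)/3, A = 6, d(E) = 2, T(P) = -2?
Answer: 0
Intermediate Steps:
t(K, n) = 6 + n/2 (t(K, n) = 4 + (n + 4)/2 = 4 + (4 + n)/2 = 4 + (2 + n/2) = 6 + n/2)
R = 13/6 (R = (6 + (½)*1)/3 = (6 + ½)*(⅓) = (13/2)*(⅓) = 13/6 ≈ 2.1667)
s(z, b) = 0 (s(z, b) = (5/(-2))*(-2 + 2) = (5*(-½))*0 = -5/2*0 = 0)
s(-5, R)*(-10 - 11) = 0*(-10 - 11) = 0*(-21) = 0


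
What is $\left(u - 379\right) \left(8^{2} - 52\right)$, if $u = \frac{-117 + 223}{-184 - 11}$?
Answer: $- \frac{296044}{65} \approx -4554.5$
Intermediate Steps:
$u = - \frac{106}{195}$ ($u = \frac{106}{-195} = 106 \left(- \frac{1}{195}\right) = - \frac{106}{195} \approx -0.54359$)
$\left(u - 379\right) \left(8^{2} - 52\right) = \left(- \frac{106}{195} - 379\right) \left(8^{2} - 52\right) = - \frac{74011 \left(64 - 52\right)}{195} = \left(- \frac{74011}{195}\right) 12 = - \frac{296044}{65}$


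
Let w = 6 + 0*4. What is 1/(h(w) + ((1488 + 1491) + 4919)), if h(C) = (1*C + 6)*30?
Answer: 1/8258 ≈ 0.00012109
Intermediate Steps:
w = 6 (w = 6 + 0 = 6)
h(C) = 180 + 30*C (h(C) = (C + 6)*30 = (6 + C)*30 = 180 + 30*C)
1/(h(w) + ((1488 + 1491) + 4919)) = 1/((180 + 30*6) + ((1488 + 1491) + 4919)) = 1/((180 + 180) + (2979 + 4919)) = 1/(360 + 7898) = 1/8258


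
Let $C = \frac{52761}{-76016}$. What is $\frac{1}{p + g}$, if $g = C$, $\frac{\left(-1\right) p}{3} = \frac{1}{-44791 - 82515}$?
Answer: $- \frac{4838646448}{3358281909} \approx -1.4408$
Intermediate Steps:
$C = - \frac{52761}{76016}$ ($C = 52761 \left(- \frac{1}{76016}\right) = - \frac{52761}{76016} \approx -0.69408$)
$p = \frac{3}{127306}$ ($p = - \frac{3}{-44791 - 82515} = - \frac{3}{-127306} = \left(-3\right) \left(- \frac{1}{127306}\right) = \frac{3}{127306} \approx 2.3565 \cdot 10^{-5}$)
$g = - \frac{52761}{76016} \approx -0.69408$
$\frac{1}{p + g} = \frac{1}{\frac{3}{127306} - \frac{52761}{76016}} = \frac{1}{- \frac{3358281909}{4838646448}} = - \frac{4838646448}{3358281909}$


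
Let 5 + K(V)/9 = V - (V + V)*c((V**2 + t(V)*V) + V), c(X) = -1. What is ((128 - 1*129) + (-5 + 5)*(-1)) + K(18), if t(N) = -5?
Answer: 440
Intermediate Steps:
K(V) = -45 + 27*V (K(V) = -45 + 9*(V - (V + V)*(-1)) = -45 + 9*(V - 2*V*(-1)) = -45 + 9*(V - (-2)*V) = -45 + 9*(V + 2*V) = -45 + 9*(3*V) = -45 + 27*V)
((128 - 1*129) + (-5 + 5)*(-1)) + K(18) = ((128 - 1*129) + (-5 + 5)*(-1)) + (-45 + 27*18) = ((128 - 129) + 0*(-1)) + (-45 + 486) = (-1 + 0) + 441 = -1 + 441 = 440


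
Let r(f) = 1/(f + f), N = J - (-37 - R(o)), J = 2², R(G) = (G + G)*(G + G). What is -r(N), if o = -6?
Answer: -1/370 ≈ -0.0027027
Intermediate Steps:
R(G) = 4*G² (R(G) = (2*G)*(2*G) = 4*G²)
J = 4
N = 185 (N = 4 - (-37 - 4*(-6)²) = 4 - (-37 - 4*36) = 4 - (-37 - 1*144) = 4 - (-37 - 144) = 4 - 1*(-181) = 4 + 181 = 185)
r(f) = 1/(2*f)
-r(N) = -1/(2*185) = -1*1/370 = -1/370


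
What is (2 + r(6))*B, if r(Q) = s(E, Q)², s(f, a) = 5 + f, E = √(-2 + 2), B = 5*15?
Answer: 2025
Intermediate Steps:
B = 75
E = 0 (E = √0 = 0)
r(Q) = 25 (r(Q) = (5 + 0)² = 5² = 25)
(2 + r(6))*B = (2 + 25)*75 = 27*75 = 2025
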